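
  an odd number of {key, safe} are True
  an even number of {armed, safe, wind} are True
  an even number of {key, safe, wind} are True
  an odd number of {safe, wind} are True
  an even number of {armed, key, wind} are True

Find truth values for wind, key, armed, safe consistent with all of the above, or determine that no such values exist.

No satisfying assignment exists.

Adding constraints 1, 2, 5 mod 2: every variable appears an even number of times on the left, so the left side is 0.
But the right sides sum to 1 (mod 2). 0 ≠ 1 — the system is inconsistent.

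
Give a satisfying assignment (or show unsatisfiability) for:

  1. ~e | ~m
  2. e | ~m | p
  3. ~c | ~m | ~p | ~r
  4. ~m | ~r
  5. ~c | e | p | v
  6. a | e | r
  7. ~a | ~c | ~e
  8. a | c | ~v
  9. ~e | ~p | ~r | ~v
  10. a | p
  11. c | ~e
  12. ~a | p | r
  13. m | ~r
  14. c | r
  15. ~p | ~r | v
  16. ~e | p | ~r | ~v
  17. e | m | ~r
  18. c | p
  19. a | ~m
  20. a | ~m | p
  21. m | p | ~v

Try r = True:
  (~m | ~r) forces m = False.
  clause (m | ~r) is falsified — backtrack.
So r = False.
  then (c | r) forces c = True.
Set a = False.
  then (a | e | r) forces e = True.
  then (a | p) forces p = True.
  then (a | ~m) forces m = False.
Set v = True.
All clauses satisfied.

r=F; c=T; a=F; m=F; v=T; e=T; p=T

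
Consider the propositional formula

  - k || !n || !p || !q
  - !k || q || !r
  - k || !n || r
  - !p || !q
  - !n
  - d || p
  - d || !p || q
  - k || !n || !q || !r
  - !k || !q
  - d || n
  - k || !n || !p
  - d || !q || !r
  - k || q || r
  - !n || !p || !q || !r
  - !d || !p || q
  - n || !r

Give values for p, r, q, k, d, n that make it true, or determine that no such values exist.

Unit clause (!n) forces n = False.
In (d || n) only d is left, so d = True.
In (n || !r) only !r is left, so r = False.
Try p = True:
  (!p || !q) forces q = False.
  clause (!d || !p || q) is falsified — backtrack.
So p = False.
Set q = True.
  then (!k || !q) forces k = False.
All clauses satisfied.

p=F, r=F, q=T, k=F, d=T, n=F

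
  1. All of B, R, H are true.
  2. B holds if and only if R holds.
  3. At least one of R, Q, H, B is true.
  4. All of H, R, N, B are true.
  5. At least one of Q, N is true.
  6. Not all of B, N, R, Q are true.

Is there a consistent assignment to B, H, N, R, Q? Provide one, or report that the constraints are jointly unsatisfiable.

B: True, H: True, N: True, R: True, Q: False

  (1) {B, R, H}: all 3 true ✓
  (2) B=T, R=T — same ✓
  (3) {R, Q, H, B}: 3 true — at least one ✓
  (4) {H, R, N, B}: all 4 true ✓
  (5) {Q, N}: 1 true — at least one ✓
  (6) {B, N, R, Q}: 3/4 true — not all ✓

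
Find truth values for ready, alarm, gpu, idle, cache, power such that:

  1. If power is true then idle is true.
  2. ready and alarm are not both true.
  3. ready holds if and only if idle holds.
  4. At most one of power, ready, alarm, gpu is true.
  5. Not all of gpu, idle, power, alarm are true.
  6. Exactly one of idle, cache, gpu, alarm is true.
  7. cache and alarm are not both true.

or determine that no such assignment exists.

ready = True, alarm = False, gpu = False, idle = True, cache = False, power = False

  (1) power=F ⇒ idle: vacuous ✓
  (2) ready=T, alarm=F — not both ✓
  (3) ready=T, idle=T — same ✓
  (4) {power, ready, alarm, gpu}: 1 true — at most one ✓
  (5) {gpu, idle, power, alarm}: 1/4 true — not all ✓
  (6) {idle, cache, gpu, alarm}: 1 true — exactly one ✓
  (7) cache=F, alarm=F — not both ✓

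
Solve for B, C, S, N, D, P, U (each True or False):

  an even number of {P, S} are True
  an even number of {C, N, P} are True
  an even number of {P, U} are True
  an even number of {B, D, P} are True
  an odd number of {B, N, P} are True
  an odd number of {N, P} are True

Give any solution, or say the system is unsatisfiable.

B=F, C=T, S=F, N=T, D=F, P=F, U=F

{P, S}: 0 true → even ✓
{C, N, P}: 2 true → even ✓
{P, U}: 0 true → even ✓
{B, D, P}: 0 true → even ✓
{B, N, P}: 1 true → odd ✓
{N, P}: 1 true → odd ✓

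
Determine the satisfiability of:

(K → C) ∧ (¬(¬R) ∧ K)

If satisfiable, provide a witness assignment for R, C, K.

R = True, C = True, K = True

  K → C = True
  ¬(¬R) ∧ K = True
    ¬(¬R) = True
      ¬R = False
Both conjuncts True, so the formula holds.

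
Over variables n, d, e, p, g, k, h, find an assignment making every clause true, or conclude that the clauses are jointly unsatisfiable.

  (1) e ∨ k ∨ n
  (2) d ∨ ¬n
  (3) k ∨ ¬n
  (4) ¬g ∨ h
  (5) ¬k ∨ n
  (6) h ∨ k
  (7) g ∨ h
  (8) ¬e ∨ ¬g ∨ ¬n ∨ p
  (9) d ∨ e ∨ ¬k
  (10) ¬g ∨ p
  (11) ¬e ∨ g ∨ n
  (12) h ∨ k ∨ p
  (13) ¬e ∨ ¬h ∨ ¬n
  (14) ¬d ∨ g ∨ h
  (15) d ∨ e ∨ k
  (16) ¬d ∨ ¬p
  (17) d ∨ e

Set n = False.
  then (¬k ∨ n) forces k = False.
  then (h ∨ k) forces h = True.
  then (e ∨ k ∨ n) forces e = True.
  then (¬e ∨ g ∨ n) forces g = True.
  then (¬g ∨ p) forces p = True.
  then (¬d ∨ ¬p) forces d = False.
All clauses satisfied.

n: False; d: False; e: True; p: True; g: True; k: False; h: True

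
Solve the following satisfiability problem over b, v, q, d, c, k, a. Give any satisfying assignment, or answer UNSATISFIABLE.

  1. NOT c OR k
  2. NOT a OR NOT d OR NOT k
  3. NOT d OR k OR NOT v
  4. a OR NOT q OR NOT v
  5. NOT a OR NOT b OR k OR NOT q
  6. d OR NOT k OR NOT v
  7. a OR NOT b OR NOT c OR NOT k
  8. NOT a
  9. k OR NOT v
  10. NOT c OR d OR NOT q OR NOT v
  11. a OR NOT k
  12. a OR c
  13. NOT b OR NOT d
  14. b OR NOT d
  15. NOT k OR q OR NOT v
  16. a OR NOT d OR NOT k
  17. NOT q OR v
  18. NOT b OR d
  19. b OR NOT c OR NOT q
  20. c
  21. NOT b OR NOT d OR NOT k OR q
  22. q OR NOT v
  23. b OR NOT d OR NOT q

Case c = True:
  (NOT c OR k) forces k = True.
  (NOT a) forces a = False.
  Clause (a OR NOT k) is falsified — contradiction.
Case c = False:
  Clause (c) is falsified — contradiction.
Both cases fail, so the formula is unsatisfiable.

Unsatisfiable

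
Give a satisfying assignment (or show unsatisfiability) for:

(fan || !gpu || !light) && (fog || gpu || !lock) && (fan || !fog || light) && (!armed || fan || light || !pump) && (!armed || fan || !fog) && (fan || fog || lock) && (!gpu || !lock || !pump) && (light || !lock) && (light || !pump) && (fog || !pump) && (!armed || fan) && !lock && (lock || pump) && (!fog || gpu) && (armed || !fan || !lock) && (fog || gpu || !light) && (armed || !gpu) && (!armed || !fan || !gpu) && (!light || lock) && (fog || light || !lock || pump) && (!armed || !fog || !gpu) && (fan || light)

No satisfying assignment exists.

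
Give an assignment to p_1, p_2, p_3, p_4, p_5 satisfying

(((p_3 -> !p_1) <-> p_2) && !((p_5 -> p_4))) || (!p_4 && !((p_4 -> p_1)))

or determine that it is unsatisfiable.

p_1 = False, p_2 = True, p_3 = False, p_4 = False, p_5 = True

  (((p_3 -> !p_1) <-> p_2) && !((p_5 -> p_4))) || (!p_4 && !((p_4 -> p_1))) = True
    ((p_3 -> !p_1) <-> p_2) && !((p_5 -> p_4)) = True
      (p_3 -> !p_1) <-> p_2 = True
        p_3 -> !p_1 = True
          !p_1 = True
      !((p_5 -> p_4)) = True
        p_5 -> p_4 = False
    !p_4 && !((p_4 -> p_1)) = False
      !p_4 = True
      !((p_4 -> p_1)) = False
        p_4 -> p_1 = True
The formula evaluates to True.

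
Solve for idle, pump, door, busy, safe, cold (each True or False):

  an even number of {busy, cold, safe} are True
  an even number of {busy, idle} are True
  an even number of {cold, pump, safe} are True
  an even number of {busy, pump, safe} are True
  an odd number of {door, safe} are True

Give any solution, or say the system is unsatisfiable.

idle=T, pump=T, door=T, busy=T, safe=F, cold=T

{busy, cold, safe}: 2 true → even ✓
{busy, idle}: 2 true → even ✓
{cold, pump, safe}: 2 true → even ✓
{busy, pump, safe}: 2 true → even ✓
{door, safe}: 1 true → odd ✓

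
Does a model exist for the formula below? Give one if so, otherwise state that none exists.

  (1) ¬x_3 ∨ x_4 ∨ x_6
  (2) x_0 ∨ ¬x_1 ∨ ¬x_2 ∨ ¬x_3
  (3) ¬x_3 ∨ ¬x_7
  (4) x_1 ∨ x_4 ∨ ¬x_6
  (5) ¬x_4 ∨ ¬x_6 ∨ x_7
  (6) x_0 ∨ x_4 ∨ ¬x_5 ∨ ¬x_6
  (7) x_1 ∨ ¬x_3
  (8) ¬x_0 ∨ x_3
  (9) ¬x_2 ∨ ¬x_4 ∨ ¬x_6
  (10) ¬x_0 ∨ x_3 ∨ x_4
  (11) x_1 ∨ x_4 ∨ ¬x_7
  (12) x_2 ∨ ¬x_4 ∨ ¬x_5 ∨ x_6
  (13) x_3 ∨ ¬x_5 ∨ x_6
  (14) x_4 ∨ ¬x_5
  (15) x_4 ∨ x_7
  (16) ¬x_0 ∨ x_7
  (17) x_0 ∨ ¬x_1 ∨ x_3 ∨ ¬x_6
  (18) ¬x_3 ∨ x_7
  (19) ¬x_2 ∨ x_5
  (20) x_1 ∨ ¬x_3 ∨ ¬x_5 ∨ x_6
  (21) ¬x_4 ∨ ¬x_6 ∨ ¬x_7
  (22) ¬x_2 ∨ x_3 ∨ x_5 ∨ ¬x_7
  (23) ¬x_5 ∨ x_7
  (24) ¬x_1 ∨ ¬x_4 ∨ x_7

x_0 = False, x_1 = False, x_2 = False, x_3 = False, x_4 = True, x_5 = False, x_6 = False, x_7 = True

Try x_0 = True:
  (¬x_0 ∨ x_3) forces x_3 = True.
  (¬x_3 ∨ ¬x_7) forces x_7 = False.
  clause (¬x_0 ∨ x_7) is falsified — backtrack.
So x_0 = False.
Set x_1 = False.
  then (x_1 ∨ ¬x_3) forces x_3 = False.
Set x_2 = False.
Try x_4 = False:
  (x_1 ∨ x_4 ∨ ¬x_6) forces x_6 = False.
  (x_1 ∨ x_4 ∨ ¬x_7) forces x_7 = False.
  clause (x_4 ∨ x_7) is falsified — backtrack.
So x_4 = True.
Set x_5 = False.
Set x_6 = False.
Set x_7 = True.
All clauses satisfied.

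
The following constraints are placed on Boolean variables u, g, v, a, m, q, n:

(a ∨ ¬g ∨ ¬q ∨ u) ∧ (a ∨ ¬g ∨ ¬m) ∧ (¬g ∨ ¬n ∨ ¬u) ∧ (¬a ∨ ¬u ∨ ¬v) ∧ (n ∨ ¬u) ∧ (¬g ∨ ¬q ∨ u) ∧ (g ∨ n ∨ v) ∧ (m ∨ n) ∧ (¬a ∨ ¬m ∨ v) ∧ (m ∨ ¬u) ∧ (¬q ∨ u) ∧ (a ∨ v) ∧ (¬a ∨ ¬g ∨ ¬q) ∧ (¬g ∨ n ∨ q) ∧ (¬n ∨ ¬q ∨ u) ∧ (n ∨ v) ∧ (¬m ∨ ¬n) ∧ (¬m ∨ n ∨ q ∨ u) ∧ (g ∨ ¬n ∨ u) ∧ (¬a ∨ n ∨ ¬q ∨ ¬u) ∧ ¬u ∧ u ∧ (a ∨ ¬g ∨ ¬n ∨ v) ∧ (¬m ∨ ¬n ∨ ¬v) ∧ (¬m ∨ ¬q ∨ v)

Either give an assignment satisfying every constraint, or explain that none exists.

No satisfying assignment exists.

Case u = True:
  Clause (¬u) is falsified — contradiction.
Case u = False:
  Clause (u) is falsified — contradiction.
Both cases fail, so the formula is unsatisfiable.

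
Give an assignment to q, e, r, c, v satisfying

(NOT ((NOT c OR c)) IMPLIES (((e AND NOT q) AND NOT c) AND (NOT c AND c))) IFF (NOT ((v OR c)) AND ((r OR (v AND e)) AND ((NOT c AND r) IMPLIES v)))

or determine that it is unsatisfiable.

Case c = True: the formula becomes (False IMPLIES False) IFF (False AND (r OR (v AND e))) = False.
Case c = False: the formula simplifies to NOT v AND ((r OR (v AND e)) AND (r IMPLIES v)).
  v = True: the conjunct NOT v is False.
  v = False: simplifies to r AND NOT r.
    r = True: the conjunct NOT r is False.
    r = False: the conjunct r is False.
Both cases fail — unsatisfiable.

The formula is unsatisfiable.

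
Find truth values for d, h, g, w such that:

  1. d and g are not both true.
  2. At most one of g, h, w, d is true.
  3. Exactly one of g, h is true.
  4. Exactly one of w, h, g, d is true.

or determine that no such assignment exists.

d = False, h = True, g = False, w = False

  (1) d=F, g=F — not both ✓
  (2) {g, h, w, d}: 1 true — at most one ✓
  (3) {g, h}: 1 true — exactly one ✓
  (4) {w, h, g, d}: 1 true — exactly one ✓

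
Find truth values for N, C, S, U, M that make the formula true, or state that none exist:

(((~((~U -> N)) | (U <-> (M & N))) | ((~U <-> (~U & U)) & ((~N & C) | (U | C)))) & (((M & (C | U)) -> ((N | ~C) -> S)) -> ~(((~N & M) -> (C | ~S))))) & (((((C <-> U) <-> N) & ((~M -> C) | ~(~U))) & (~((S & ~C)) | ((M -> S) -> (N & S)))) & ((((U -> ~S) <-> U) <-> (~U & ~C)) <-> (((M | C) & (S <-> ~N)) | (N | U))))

Case M = True: the formula simplifies to (((~((~U -> N)) | (U <-> N)) | ((~U <-> (~U & U)) & ((~N & C) | (U | C)))) & (((C | U) -> ((N | ~C) -> S)) -> ~((~N -> (C | ~S))))) & ((((C <-> U) <-> N) & (~((S & ~C)) | (S -> (N & S)))) & ((((U -> ~S) <-> U) <-> (~U & ~C)) <-> ((S <-> ~N) | (N | U)))).
  U = True: simplifies to (((N | ~C) -> S) -> ~((~N -> (C | ~S)))) & (((C <-> N) & (~((S & ~C)) | (S -> (N & S)))) & S).
    S = True: simplifies to ~((~N -> C)) & ((C <-> N) & (~(~C) | N)).
      C = True: the conjunct ~((~N -> C)) becomes ~((~N -> True)) = False.
      C = False: simplifies to ~N & (~N & N).
        N = True: the conjunct ~N is False.
        N = False: the conjunct N is False.
    S = False: the conjunct S is False.
  U = False: simplifies to ((~N | ~N) & ((C -> ((N | ~C) -> S)) -> ~((~N -> (C | ~S))))) & (((~C <-> N) & (~((S & ~C)) | (S -> (N & S)))) & (C <-> ((S <-> ~N) | N))).
    N = True: the conjunct ~N | ~N becomes ~True | ~True = False.
    N = False: simplifies to ((C -> (~C -> S)) -> ~((C | ~S))) & ((C & (~((S & ~C)) | ~S)) & (C <-> S)).
      C = True: the conjunct (C -> (~C -> S)) -> ~((C | ~S)) becomes (True -> True) -> ~True = False.
      C = False: the conjunct C is False.
Case M = False: the conjunct ((M & (C | U)) -> ((N | ~C) -> S)) -> ~(((~N & M) -> (C | ~S))) becomes (False -> ((N | ~C) -> S)) -> ~True = False.
Both cases fail — unsatisfiable.

Unsatisfiable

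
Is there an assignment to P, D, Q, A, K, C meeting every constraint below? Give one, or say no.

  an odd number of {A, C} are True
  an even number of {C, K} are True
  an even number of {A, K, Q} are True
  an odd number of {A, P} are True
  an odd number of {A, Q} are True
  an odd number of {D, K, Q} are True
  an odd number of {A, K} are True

P = True, D = True, Q = True, A = False, K = True, C = True

{A, C}: 1 true → odd ✓
{C, K}: 2 true → even ✓
{A, K, Q}: 2 true → even ✓
{A, P}: 1 true → odd ✓
{A, Q}: 1 true → odd ✓
{D, K, Q}: 3 true → odd ✓
{A, K}: 1 true → odd ✓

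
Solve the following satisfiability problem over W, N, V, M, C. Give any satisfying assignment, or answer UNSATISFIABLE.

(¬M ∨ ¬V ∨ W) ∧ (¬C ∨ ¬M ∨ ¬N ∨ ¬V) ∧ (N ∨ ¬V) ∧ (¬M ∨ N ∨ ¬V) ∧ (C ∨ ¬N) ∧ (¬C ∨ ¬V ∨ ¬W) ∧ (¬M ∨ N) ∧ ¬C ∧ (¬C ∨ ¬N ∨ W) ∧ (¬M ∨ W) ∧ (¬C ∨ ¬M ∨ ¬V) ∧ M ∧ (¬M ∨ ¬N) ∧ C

No satisfying assignment exists.

Case C = True:
  Clause (¬C) is falsified — contradiction.
Case C = False:
  Clause (C) is falsified — contradiction.
Both cases fail, so the formula is unsatisfiable.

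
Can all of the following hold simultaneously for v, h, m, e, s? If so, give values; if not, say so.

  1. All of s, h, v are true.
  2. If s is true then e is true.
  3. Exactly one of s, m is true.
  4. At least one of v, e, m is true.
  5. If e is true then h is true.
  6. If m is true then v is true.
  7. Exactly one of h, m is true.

v=T, h=T, m=F, e=T, s=T

  (1) {s, h, v}: all 3 true ✓
  (2) s=T ⇒ e: T ✓
  (3) {s, m}: 1 true — exactly one ✓
  (4) {v, e, m}: 2 true — at least one ✓
  (5) e=T ⇒ h: T ✓
  (6) m=F ⇒ v: vacuous ✓
  (7) {h, m}: 1 true — exactly one ✓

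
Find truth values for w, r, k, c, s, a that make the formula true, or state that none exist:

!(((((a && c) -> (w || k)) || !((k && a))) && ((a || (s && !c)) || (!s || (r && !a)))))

w=T, r=F, k=T, c=T, s=T, a=F

  !(((((a && c) -> (w || k)) || !((k && a))) && ((a || (s && !c)) || (!s || (r && !a))))) = True
    (((a && c) -> (w || k)) || !((k && a))) && ((a || (s && !c)) || (!s || (r && !a))) = False
      ((a && c) -> (w || k)) || !((k && a)) = True
        (a && c) -> (w || k) = True
          a && c = False
          w || k = True
        !((k && a)) = True
          k && a = False
      (a || (s && !c)) || (!s || (r && !a)) = False
        a || (s && !c) = False
          s && !c = False
            !c = False
        !s || (r && !a) = False
          !s = False
          r && !a = False
            !a = True
The formula evaluates to True.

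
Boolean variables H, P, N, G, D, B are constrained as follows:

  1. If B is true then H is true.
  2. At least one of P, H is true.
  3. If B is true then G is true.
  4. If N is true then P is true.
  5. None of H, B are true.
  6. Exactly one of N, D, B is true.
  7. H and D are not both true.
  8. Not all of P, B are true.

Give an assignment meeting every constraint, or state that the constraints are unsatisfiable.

H = False, P = True, N = False, G = True, D = True, B = False

  (1) B=F ⇒ H: vacuous ✓
  (2) {P, H}: 1 true — at least one ✓
  (3) B=F ⇒ G: vacuous ✓
  (4) N=F ⇒ P: vacuous ✓
  (5) {H, B}: 0 true — none ✓
  (6) {N, D, B}: 1 true — exactly one ✓
  (7) H=F, D=T — not both ✓
  (8) {P, B}: 1/2 true — not all ✓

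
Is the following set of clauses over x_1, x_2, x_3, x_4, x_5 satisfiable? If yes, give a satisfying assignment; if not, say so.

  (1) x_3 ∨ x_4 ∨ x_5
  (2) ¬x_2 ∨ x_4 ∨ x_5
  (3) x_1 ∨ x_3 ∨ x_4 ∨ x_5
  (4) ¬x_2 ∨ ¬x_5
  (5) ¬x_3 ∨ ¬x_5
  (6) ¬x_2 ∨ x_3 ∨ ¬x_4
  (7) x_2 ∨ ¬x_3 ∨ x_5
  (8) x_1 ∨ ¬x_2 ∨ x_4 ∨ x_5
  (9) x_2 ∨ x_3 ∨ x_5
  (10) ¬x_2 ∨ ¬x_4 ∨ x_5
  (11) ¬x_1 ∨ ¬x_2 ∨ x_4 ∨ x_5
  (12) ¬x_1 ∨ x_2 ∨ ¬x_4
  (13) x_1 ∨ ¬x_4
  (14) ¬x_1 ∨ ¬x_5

Set x_1 = False.
  then (x_1 ∨ ¬x_4) forces x_4 = False.
Try x_2 = True:
  (¬x_2 ∨ x_4 ∨ x_5) forces x_5 = True.
  clause (¬x_2 ∨ ¬x_5) is falsified — backtrack.
So x_2 = False.
Try x_3 = True:
  (¬x_3 ∨ ¬x_5) forces x_5 = False.
  clause (x_2 ∨ ¬x_3 ∨ x_5) is falsified — backtrack.
So x_3 = False.
  then (x_3 ∨ x_4 ∨ x_5) forces x_5 = True.
All clauses satisfied.

x_1 = False, x_2 = False, x_3 = False, x_4 = False, x_5 = True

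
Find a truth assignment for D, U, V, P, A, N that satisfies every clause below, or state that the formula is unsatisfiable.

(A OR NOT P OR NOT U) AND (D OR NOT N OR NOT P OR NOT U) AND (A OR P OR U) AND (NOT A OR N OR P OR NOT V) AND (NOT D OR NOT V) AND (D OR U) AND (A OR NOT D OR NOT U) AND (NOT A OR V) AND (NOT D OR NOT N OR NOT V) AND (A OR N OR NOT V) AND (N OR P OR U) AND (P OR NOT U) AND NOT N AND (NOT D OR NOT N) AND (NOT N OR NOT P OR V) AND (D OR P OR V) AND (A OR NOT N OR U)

Unit clause (NOT N) forces N = False.
Set D = False.
  then (D OR U) forces U = True.
  then (P OR NOT U) forces P = True.
  then (A OR NOT P OR NOT U) forces A = True.
  then (NOT A OR V) forces V = True.
All clauses satisfied.

D = False, U = True, V = True, P = True, A = True, N = False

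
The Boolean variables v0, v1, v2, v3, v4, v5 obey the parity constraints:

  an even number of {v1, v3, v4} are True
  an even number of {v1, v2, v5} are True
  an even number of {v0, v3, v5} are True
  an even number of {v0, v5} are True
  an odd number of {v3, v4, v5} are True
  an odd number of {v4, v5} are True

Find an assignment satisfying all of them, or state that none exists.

v0 = True, v1 = False, v2 = True, v3 = False, v4 = False, v5 = True

{v1, v3, v4}: 0 true → even ✓
{v1, v2, v5}: 2 true → even ✓
{v0, v3, v5}: 2 true → even ✓
{v0, v5}: 2 true → even ✓
{v3, v4, v5}: 1 true → odd ✓
{v4, v5}: 1 true → odd ✓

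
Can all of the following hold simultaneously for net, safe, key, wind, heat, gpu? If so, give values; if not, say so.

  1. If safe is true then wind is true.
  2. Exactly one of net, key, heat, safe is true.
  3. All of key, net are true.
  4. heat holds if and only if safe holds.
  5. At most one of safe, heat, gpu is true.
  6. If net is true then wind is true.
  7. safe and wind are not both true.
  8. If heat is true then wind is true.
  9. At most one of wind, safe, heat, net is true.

Unsatisfiable — no assignment works.

Case net = True:
  (2) with net=T forces key = False.
  Constraint (3) is violated (key=F) — contradiction.
Case net = False:
  Constraint (3) is violated (net=F) — contradiction.
Both cases fail — unsatisfiable.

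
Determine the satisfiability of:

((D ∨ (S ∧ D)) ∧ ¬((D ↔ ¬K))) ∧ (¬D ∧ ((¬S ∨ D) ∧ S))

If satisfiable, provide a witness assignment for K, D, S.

Case D = True: the conjunct ¬D is False.
Case D = False: the conjunct D ∨ (S ∧ D) becomes False ∨ (S ∧ False) = False.
Both cases fail — unsatisfiable.

The formula is unsatisfiable.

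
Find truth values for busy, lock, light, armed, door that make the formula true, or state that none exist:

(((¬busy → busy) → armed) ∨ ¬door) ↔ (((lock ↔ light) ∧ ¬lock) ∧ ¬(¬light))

busy: True, lock: False, light: True, armed: False, door: True

  (((¬busy → busy) → armed) ∨ ¬door) ↔ (((lock ↔ light) ∧ ¬lock) ∧ ¬(¬light)) = True
    ((¬busy → busy) → armed) ∨ ¬door = False
      (¬busy → busy) → armed = False
        ¬busy → busy = True
          ¬busy = False
      ¬door = False
    ((lock ↔ light) ∧ ¬lock) ∧ ¬(¬light) = False
      (lock ↔ light) ∧ ¬lock = False
        lock ↔ light = False
        ¬lock = True
      ¬(¬light) = True
        ¬light = False
The formula evaluates to True.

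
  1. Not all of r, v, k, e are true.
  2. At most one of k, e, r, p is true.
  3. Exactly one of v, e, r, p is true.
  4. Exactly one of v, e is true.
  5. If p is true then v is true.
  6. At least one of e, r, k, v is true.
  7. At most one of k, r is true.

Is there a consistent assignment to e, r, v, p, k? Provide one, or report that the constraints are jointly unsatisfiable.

e=F, r=F, v=T, p=F, k=F

  (1) {r, v, k, e}: 1/4 true — not all ✓
  (2) {k, e, r, p}: 0 true — at most one ✓
  (3) {v, e, r, p}: 1 true — exactly one ✓
  (4) {v, e}: 1 true — exactly one ✓
  (5) p=F ⇒ v: vacuous ✓
  (6) {e, r, k, v}: 1 true — at least one ✓
  (7) {k, r}: 0 true — at most one ✓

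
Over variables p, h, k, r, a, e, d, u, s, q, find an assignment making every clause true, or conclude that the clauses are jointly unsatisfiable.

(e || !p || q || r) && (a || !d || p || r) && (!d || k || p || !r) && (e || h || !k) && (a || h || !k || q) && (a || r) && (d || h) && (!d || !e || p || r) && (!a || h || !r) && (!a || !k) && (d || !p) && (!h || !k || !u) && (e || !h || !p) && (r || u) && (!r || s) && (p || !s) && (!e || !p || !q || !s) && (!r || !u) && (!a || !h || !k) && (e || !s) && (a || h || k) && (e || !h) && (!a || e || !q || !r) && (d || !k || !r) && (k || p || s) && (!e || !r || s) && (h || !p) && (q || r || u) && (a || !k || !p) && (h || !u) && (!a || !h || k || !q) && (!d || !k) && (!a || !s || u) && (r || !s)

p = True, h = True, k = False, r = True, a = False, e = True, d = True, u = False, s = True, q = False

Try p = False:
  (p || !s) forces s = False.
  (!r || s) forces r = False.
  (a || r) forces a = True.
  (!a || !k) forces k = False.
  clause (k || p || s) is falsified — backtrack.
So p = True.
  then (d || !p) forces d = True.
  then (h || !p) forces h = True.
  then (!d || !k) forces k = False.
  then (e || !h || !p) forces e = True.
Set r = True.
  then (!r || s) forces s = True.
  then (!e || !p || !q || !s) forces q = False.
  then (!r || !u) forces u = False.
  then (!a || !s || u) forces a = False.
All clauses satisfied.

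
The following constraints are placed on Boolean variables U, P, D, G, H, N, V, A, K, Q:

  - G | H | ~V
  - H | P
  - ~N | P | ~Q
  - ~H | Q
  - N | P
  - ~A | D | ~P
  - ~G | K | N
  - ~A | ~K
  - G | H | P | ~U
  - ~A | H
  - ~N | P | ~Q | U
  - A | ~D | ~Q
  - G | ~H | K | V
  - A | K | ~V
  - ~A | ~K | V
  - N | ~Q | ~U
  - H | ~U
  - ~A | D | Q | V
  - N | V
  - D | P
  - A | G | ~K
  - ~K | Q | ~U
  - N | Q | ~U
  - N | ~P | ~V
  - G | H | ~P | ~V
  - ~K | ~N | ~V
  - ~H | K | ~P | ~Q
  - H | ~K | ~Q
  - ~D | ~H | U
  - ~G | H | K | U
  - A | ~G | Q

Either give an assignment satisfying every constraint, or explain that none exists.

Set U = False.
Try P = False:
  (H | P) forces H = True.
  (~H | Q) forces Q = True.
  (~N | P | ~Q) forces N = False.
  clause (N | P) is falsified — backtrack.
So P = True.
Set D = False.
  then (~A | D | ~P) forces A = False.
Set G = False.
  then (A | G | ~K) forces K = False.
  then (A | K | ~V) forces V = False.
  then (N | V) forces N = True.
  then (G | ~H | K | V) forces H = False.
Set Q = False.
All clauses satisfied.

U: False, P: True, D: False, G: False, H: False, N: True, V: False, A: False, K: False, Q: False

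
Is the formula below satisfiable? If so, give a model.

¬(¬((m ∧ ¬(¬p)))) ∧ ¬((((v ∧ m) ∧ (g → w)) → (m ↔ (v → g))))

w = True; v = True; p = True; m = True; g = False

  ¬(¬((m ∧ ¬(¬p)))) = True
    ¬((m ∧ ¬(¬p))) = False
      m ∧ ¬(¬p) = True
        ¬(¬p) = True
          ¬p = False
  ¬((((v ∧ m) ∧ (g → w)) → (m ↔ (v → g)))) = True
    ((v ∧ m) ∧ (g → w)) → (m ↔ (v → g)) = False
      (v ∧ m) ∧ (g → w) = True
        v ∧ m = True
        g → w = True
      m ↔ (v → g) = False
        v → g = False
Both conjuncts True, so the formula holds.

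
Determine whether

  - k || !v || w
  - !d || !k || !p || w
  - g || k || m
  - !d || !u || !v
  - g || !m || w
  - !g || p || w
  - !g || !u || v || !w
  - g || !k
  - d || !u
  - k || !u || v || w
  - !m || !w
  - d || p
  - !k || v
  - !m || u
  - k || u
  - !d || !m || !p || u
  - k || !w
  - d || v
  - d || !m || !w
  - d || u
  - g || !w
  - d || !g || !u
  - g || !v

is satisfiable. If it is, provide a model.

Set p = True.
Try v = False:
  (!k || v) forces k = False.
  (k || u) forces u = True.
  (d || !u) forces d = True.
  (k || !u || v || w) forces w = True.
  clause (k || !w) is falsified — backtrack.
So v = True.
  then (g || !v) forces g = True.
Set w = True.
  then (!m || !w) forces m = False.
  then (k || !w) forces k = True.
Try d = False:
  (d || !u) forces u = False.
  clause (d || u) is falsified — backtrack.
So d = True.
  then (!d || !u || !v) forces u = False.
All clauses satisfied.

p: True; v: True; w: True; d: True; g: True; m: False; u: False; k: True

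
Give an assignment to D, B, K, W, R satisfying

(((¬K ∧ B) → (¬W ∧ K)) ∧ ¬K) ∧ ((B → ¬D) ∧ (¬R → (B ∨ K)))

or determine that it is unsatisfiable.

D = False, B = False, K = False, W = True, R = True

  ((¬K ∧ B) → (¬W ∧ K)) ∧ ¬K = True
    (¬K ∧ B) → (¬W ∧ K) = True
      ¬K ∧ B = False
        ¬K = True
      ¬W ∧ K = False
        ¬W = False
    ¬K = True
  (B → ¬D) ∧ (¬R → (B ∨ K)) = True
    B → ¬D = True
      ¬D = True
    ¬R → (B ∨ K) = True
      ¬R = False
      B ∨ K = False
Both conjuncts True, so the formula holds.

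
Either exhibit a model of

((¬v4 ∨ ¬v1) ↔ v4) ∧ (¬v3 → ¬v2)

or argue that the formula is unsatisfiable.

v1 = False, v2 = False, v3 = True, v4 = True

  (¬v4 ∨ ¬v1) ↔ v4 = True
    ¬v4 ∨ ¬v1 = True
      ¬v4 = False
      ¬v1 = True
  ¬v3 → ¬v2 = True
    ¬v3 = False
    ¬v2 = True
Both conjuncts True, so the formula holds.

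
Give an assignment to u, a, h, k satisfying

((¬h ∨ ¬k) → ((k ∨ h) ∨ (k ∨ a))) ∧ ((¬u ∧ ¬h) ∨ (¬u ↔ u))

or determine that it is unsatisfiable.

u: False, a: False, h: False, k: True

  (¬h ∨ ¬k) → ((k ∨ h) ∨ (k ∨ a)) = True
    ¬h ∨ ¬k = True
      ¬h = True
      ¬k = False
    (k ∨ h) ∨ (k ∨ a) = True
      k ∨ h = True
      k ∨ a = True
  (¬u ∧ ¬h) ∨ (¬u ↔ u) = True
    ¬u ∧ ¬h = True
      ¬u = True
      ¬h = True
    ¬u ↔ u = False
      ¬u = True
Both conjuncts True, so the formula holds.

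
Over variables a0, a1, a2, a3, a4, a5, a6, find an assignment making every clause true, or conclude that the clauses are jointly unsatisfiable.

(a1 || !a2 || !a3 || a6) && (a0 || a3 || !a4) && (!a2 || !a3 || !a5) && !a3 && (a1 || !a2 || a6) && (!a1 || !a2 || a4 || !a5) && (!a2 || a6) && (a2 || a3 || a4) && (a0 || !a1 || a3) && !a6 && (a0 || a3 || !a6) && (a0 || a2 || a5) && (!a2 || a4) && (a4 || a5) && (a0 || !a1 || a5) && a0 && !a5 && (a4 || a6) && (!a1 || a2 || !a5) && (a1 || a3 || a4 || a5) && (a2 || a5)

Case a5 = True:
  Clause (!a5) is falsified — contradiction.
Case a5 = False:
  (!a3) forces a3 = False.
  (!a6) forces a6 = False.
  (!a2 || a6) forces a2 = False.
  Clause (a2 || a5) is falsified — contradiction.
Both cases fail, so the formula is unsatisfiable.

Unsatisfiable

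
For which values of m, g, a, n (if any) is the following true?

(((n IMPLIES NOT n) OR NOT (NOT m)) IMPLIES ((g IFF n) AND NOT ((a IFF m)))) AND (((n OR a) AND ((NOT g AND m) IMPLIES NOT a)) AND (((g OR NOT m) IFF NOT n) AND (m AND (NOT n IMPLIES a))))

Case m = True: the formula simplifies to ((g IFF n) AND NOT a) AND (((n OR a) AND (NOT g IMPLIES NOT a)) AND ((g IFF NOT n) AND (NOT n IMPLIES a))).
  a = True: the conjunct NOT a is False.
  a = False: simplifies to (g IFF n) AND (n AND ((g IFF NOT n) AND n)).
    n = True: simplifies to g AND NOT g.
      g = True: the conjunct NOT g is False.
      g = False: the conjunct g is False.
    n = False: the conjunct n is False.
Case m = False: the conjunct m is False.
Both cases fail — unsatisfiable.

The formula is unsatisfiable.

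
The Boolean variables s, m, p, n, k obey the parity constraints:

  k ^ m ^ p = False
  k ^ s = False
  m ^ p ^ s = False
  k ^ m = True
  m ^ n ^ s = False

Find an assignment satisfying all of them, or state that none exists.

s=T; m=F; p=T; n=T; k=T

k ^ m ^ p = T ^ F ^ T = False ✓
k ^ s = T ^ T = False ✓
m ^ p ^ s = F ^ T ^ T = False ✓
k ^ m = T ^ F = True ✓
m ^ n ^ s = F ^ T ^ T = False ✓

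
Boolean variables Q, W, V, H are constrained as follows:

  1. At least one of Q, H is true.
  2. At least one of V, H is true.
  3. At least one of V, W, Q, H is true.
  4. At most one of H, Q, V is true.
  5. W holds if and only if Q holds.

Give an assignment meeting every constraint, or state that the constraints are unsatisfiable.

Q = False, W = False, V = False, H = True

  (1) {Q, H}: 1 true — at least one ✓
  (2) {V, H}: 1 true — at least one ✓
  (3) {V, W, Q, H}: 1 true — at least one ✓
  (4) {H, Q, V}: 1 true — at most one ✓
  (5) W=F, Q=F — same ✓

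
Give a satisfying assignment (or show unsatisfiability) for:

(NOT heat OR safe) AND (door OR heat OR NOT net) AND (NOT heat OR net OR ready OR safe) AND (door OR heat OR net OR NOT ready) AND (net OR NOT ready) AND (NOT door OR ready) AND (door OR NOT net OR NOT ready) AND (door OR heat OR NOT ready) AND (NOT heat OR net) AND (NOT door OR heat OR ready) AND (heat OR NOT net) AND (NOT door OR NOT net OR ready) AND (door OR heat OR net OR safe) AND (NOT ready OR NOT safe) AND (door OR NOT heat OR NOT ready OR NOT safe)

net=T, safe=T, door=F, heat=T, ready=F

Set net = True.
  then (heat OR NOT net) forces heat = True.
  then (NOT heat OR safe) forces safe = True.
  then (NOT ready OR NOT safe) forces ready = False.
  then (NOT door OR ready) forces door = False.
All clauses satisfied.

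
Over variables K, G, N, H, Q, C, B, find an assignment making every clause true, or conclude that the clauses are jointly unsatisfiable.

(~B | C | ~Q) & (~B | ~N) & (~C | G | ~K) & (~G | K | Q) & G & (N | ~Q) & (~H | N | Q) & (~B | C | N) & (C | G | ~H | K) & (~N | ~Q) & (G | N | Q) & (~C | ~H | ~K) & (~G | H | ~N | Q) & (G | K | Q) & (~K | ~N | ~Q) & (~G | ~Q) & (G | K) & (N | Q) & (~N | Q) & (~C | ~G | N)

Case G = True:
  (~G | ~Q) forces Q = False.
  (~G | K | Q) forces K = True.
  (N | Q) forces N = True.
  Clause (~N | Q) is falsified — contradiction.
Case G = False:
  Clause (G) is falsified — contradiction.
Both cases fail, so the formula is unsatisfiable.

The formula is unsatisfiable.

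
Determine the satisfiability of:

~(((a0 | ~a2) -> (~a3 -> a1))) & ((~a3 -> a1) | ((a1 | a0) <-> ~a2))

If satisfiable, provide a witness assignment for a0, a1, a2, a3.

a0 = True; a1 = False; a2 = False; a3 = False

  ~(((a0 | ~a2) -> (~a3 -> a1))) = True
    (a0 | ~a2) -> (~a3 -> a1) = False
      a0 | ~a2 = True
        ~a2 = True
      ~a3 -> a1 = False
        ~a3 = True
  (~a3 -> a1) | ((a1 | a0) <-> ~a2) = True
    ~a3 -> a1 = False
      ~a3 = True
    (a1 | a0) <-> ~a2 = True
      a1 | a0 = True
      ~a2 = True
Both conjuncts True, so the formula holds.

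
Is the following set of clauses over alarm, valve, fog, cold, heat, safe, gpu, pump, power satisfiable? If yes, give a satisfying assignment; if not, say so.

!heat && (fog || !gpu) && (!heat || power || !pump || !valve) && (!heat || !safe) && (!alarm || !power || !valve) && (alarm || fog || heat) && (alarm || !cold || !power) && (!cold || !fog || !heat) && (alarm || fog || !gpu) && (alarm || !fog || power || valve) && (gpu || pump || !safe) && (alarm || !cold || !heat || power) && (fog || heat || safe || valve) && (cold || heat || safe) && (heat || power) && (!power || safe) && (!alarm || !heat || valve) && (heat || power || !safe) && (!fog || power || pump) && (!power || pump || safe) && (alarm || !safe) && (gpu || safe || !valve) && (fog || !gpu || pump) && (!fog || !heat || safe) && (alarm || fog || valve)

Unit clause (!heat) forces heat = False.
In (heat || power) only power is left, so power = True.
In (!power || safe) only safe is left, so safe = True.
In (alarm || !safe) only alarm is left, so alarm = True.
In (!alarm || !power || !valve) only !valve is left, so valve = False.
Set fog = True.
Set cold = False.
Set gpu = True.
Set pump = True.
All clauses satisfied.

alarm = True, valve = False, fog = True, cold = False, heat = False, safe = True, gpu = True, pump = True, power = True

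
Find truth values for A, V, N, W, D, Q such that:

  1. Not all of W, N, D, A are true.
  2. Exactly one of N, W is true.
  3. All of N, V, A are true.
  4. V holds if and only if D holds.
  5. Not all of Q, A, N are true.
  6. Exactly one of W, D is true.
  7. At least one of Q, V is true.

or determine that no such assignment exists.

A: True; V: True; N: True; W: False; D: True; Q: False

  (1) {W, N, D, A}: 3/4 true — not all ✓
  (2) {N, W}: 1 true — exactly one ✓
  (3) {N, V, A}: all 3 true ✓
  (4) V=T, D=T — same ✓
  (5) {Q, A, N}: 2/3 true — not all ✓
  (6) {W, D}: 1 true — exactly one ✓
  (7) {Q, V}: 1 true — at least one ✓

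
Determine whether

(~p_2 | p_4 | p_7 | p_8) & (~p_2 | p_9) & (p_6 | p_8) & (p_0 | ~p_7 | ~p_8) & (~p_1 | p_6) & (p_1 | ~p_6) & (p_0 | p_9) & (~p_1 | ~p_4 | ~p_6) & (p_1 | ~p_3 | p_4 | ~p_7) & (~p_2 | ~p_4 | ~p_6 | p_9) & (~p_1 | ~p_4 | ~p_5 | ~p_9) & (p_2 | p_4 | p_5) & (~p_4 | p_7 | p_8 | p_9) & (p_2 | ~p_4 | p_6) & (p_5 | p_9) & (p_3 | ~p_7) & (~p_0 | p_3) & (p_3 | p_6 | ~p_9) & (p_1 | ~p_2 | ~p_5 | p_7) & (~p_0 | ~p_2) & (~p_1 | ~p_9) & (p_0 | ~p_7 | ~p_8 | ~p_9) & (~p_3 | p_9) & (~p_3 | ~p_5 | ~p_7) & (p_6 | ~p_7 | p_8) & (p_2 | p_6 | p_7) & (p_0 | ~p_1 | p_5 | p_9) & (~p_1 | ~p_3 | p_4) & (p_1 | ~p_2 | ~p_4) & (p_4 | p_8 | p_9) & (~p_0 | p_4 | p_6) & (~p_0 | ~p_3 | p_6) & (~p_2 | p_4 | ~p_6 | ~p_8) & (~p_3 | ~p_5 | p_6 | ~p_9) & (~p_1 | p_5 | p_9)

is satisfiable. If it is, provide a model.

p_0=F, p_1=F, p_2=T, p_3=T, p_4=F, p_5=F, p_6=F, p_7=F, p_8=T, p_9=T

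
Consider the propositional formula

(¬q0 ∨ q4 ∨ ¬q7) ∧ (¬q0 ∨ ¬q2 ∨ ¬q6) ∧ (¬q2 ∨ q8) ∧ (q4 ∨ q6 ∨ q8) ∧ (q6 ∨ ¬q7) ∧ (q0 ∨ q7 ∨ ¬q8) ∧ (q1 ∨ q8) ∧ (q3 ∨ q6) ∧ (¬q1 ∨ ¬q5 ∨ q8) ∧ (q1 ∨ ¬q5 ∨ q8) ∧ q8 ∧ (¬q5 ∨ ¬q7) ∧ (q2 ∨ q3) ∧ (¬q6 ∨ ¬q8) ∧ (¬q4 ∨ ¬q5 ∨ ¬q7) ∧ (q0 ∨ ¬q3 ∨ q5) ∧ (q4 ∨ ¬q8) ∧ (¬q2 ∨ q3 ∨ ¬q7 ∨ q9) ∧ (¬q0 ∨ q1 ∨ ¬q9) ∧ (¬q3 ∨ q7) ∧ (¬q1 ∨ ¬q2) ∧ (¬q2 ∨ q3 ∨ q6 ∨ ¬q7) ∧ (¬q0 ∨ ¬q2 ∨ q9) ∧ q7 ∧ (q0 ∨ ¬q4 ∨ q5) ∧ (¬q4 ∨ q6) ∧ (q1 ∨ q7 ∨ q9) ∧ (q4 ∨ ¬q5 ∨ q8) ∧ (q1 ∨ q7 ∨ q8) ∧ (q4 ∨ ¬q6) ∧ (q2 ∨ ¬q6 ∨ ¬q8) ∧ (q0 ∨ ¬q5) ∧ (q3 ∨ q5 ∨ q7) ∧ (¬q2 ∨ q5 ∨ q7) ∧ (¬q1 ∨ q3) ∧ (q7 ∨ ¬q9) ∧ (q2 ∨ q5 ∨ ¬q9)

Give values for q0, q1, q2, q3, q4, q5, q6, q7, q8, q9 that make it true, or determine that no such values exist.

Unsatisfiable

Case q6 = True:
  (q8) forces q8 = True.
  Clause (¬q6 ∨ ¬q8) is falsified — contradiction.
Case q6 = False:
  (q6 ∨ ¬q7) forces q7 = False.
  Clause (q7) is falsified — contradiction.
Both cases fail, so the formula is unsatisfiable.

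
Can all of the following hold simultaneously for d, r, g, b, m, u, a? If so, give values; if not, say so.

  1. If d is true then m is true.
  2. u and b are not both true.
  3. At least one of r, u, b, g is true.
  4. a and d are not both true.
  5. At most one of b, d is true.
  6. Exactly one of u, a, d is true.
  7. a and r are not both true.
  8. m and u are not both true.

d = True; r = True; g = True; b = False; m = True; u = False; a = False

  (1) d=T ⇒ m: T ✓
  (2) u=F, b=F — not both ✓
  (3) {r, u, b, g}: 2 true — at least one ✓
  (4) a=F, d=T — not both ✓
  (5) {b, d}: 1 true — at most one ✓
  (6) {u, a, d}: 1 true — exactly one ✓
  (7) a=F, r=T — not both ✓
  (8) m=T, u=F — not both ✓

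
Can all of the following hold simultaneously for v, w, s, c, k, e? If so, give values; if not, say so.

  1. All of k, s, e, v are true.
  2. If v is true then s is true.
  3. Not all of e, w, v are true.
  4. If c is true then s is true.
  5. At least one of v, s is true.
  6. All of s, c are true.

v=T, w=F, s=T, c=T, k=T, e=T

  (1) {k, s, e, v}: all 4 true ✓
  (2) v=T ⇒ s: T ✓
  (3) {e, w, v}: 2/3 true — not all ✓
  (4) c=T ⇒ s: T ✓
  (5) {v, s}: 2 true — at least one ✓
  (6) {s, c}: all 2 true ✓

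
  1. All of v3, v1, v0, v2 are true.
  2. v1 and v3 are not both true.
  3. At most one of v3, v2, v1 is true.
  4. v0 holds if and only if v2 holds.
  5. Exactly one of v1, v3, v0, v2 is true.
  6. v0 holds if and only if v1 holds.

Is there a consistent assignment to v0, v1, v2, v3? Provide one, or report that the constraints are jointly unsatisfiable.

No satisfying assignment exists.

Case v0 = True:
  (1) forces v3 = True.
  Constraint (5) is violated (v3=T, v0=T) — contradiction.
Case v0 = False:
  Constraint (1) is violated (v0=F) — contradiction.
Both cases fail — unsatisfiable.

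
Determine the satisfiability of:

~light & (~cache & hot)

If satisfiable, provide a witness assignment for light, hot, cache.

light=F, hot=T, cache=F

  ~light = True
  ~cache & hot = True
    ~cache = True
Both conjuncts True, so the formula holds.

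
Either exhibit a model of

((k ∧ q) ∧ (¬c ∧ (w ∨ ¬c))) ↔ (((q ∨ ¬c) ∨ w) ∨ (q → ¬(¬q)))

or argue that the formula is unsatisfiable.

q = True; c = False; k = True; w = False

  ((k ∧ q) ∧ (¬c ∧ (w ∨ ¬c))) ↔ (((q ∨ ¬c) ∨ w) ∨ (q → ¬(¬q))) = True
    (k ∧ q) ∧ (¬c ∧ (w ∨ ¬c)) = True
      k ∧ q = True
      ¬c ∧ (w ∨ ¬c) = True
        ¬c = True
        w ∨ ¬c = True
          ¬c = True
    ((q ∨ ¬c) ∨ w) ∨ (q → ¬(¬q)) = True
      (q ∨ ¬c) ∨ w = True
        q ∨ ¬c = True
          ¬c = True
      q → ¬(¬q) = True
        ¬(¬q) = True
          ¬q = False
The formula evaluates to True.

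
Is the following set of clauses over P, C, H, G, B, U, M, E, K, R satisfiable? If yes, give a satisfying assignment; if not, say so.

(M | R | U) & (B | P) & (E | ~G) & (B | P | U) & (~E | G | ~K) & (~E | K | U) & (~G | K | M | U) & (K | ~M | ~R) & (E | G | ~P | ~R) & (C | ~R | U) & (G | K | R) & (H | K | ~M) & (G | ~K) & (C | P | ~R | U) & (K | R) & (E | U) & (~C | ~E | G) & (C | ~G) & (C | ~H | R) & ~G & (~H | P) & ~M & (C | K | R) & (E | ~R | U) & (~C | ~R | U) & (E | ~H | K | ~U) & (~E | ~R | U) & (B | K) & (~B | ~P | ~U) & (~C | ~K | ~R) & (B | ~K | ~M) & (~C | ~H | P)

Unit clause (~G) forces G = False.
Unit clause (~M) forces M = False.
In (G | ~K) only ~K is left, so K = False.
In (K | R) only R is left, so R = True.
In (B | K) only B is left, so B = True.
Try P = True:
  (E | G | ~P | ~R) forces E = True.
  (~E | K | U) forces U = True.
  clause (~B | ~P | ~U) is falsified — backtrack.
So P = False.
  then (~H | P) forces H = False.
Set C = False.
  then (C | ~R | U) forces U = True.
Set E = False.
All clauses satisfied.

P = False, C = False, H = False, G = False, B = True, U = True, M = False, E = False, K = False, R = True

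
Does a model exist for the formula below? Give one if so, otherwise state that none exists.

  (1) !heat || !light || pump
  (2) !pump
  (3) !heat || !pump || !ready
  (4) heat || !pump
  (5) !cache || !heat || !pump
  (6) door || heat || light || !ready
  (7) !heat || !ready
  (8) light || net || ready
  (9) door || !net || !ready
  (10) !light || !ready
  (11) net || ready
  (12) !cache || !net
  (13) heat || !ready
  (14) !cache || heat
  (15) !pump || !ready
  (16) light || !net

Unit clause (!pump) forces pump = False.
Try heat = True:
  (!heat || !light || pump) forces light = False.
  (!heat || !ready) forces ready = False.
  (light || net || ready) forces net = True.
  clause (light || !net) is falsified — backtrack.
So heat = False.
  then (heat || !ready) forces ready = False.
  then (!cache || heat) forces cache = False.
  then (net || ready) forces net = True.
  then (light || !net) forces light = True.
Set door = True.
All clauses satisfied.

heat = False; door = True; pump = False; cache = False; light = True; net = True; ready = False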